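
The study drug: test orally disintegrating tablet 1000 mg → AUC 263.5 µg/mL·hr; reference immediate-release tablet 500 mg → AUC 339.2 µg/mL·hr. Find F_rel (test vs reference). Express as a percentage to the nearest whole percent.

F_rel = 39%

F_rel = (AUC_test/D_test) / (AUC_ref/D_ref)
      = (263.5/1000) / (339.2/500)
      = 0.2635 / 0.6784 = 0.3884 = 38.84%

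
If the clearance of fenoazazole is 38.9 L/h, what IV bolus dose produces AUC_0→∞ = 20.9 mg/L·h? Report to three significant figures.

Dose = 813 mg

Dose_iv = CL × AUC_0→∞
     = 38.9 × 20.9 = 813.01 mg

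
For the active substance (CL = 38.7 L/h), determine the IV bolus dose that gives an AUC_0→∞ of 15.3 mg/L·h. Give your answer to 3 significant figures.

Dose = 592 mg

Dose_iv = CL × AUC_0→∞
     = 38.7 × 15.3 = 592.11 mg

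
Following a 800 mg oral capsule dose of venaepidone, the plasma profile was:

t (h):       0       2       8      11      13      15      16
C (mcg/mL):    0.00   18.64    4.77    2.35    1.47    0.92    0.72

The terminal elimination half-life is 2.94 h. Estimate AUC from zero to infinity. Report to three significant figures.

AUC = 110 mcg/mL·h

Trapezoidal AUC_0→16:
  [0→2]: (0.00+18.64)/2 × 2 = 18.64
  [2→8]: (18.64+4.77)/2 × 6 = 70.23
  [8→11]: (4.77+2.35)/2 × 3 = 10.68
  [11→13]: (2.35+1.47)/2 × 2 = 3.82
  [13→15]: (1.47+0.92)/2 × 2 = 2.39
  [15→16]: (0.92+0.72)/2 × 1 = 0.82
  Sum = 106.58 mcg/mL·h
k_e = ln2 / t½ = 0.693147 / 2.94 = 0.2358 h^-1
Extrapolated tail: C_last / k_e = 0.72 / 0.2358 = 3.053
AUC_0→∞ = 106.58 + 3.053 = 109.633 mcg/mL·h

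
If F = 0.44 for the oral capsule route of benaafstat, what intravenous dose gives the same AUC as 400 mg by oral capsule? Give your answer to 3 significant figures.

Systemic exposure from an extravascular dose = F × D_ev, so the equivalent IV dose is F × D_ev.
D_iv = F × D_ev = 0.44 × 400 = 176 mg

D_iv = 176 mg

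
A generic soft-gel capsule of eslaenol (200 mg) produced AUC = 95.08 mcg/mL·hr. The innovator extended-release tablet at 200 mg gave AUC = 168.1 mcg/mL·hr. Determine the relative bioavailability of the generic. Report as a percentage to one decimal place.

F_rel = (AUC_test/D_test) / (AUC_ref/D_ref)
      = (95.08/200) / (168.1/200)
      = 0.4754 / 0.8405 = 0.5656 = 56.56%

F_rel = 56.6%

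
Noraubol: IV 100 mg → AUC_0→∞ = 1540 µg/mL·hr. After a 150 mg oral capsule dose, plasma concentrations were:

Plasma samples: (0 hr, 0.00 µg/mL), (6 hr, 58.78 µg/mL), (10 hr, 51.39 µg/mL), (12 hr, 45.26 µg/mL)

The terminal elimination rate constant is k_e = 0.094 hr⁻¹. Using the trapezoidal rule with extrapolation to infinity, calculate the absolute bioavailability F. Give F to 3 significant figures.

F = 0.422

Trapezoidal AUC_0→12 (oral capsule):
  [0→6]: (0.00+58.78)/2 × 6 = 176.34
  [6→10]: (58.78+51.39)/2 × 4 = 220.34
  [10→12]: (51.39+45.26)/2 × 2 = 96.65
  Sum = 493.33 µg/mL·hr
Tail: C_last/k_e = 45.26/0.094 = 481.489
AUC_0→∞ (oral capsule) = 493.33 + 481.489 = 974.819 µg/mL·hr
F = (AUC_ev/D_ev)/(AUC_iv/D_iv) = (974.819/150)/(1540/100) = 6.49879/15.4 = 0.4220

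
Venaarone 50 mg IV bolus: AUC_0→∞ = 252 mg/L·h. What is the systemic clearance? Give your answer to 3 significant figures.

CL = 0.198 L/h

CL = Dose_iv / AUC_0→∞
   = 50 / 252 = 0.198413 L/h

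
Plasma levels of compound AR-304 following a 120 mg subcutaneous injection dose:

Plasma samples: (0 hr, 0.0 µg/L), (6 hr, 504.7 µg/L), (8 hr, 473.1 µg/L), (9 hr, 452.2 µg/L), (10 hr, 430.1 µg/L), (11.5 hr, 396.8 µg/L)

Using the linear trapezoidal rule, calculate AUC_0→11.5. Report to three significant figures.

AUC = 4020 µg/L·hr

Trapezoidal AUC_0→11.5:
  [0→6]: (0.0+504.7)/2 × 6 = 1514.1
  [6→8]: (504.7+473.1)/2 × 2 = 977.8
  [8→9]: (473.1+452.2)/2 × 1 = 462.65
  [9→10]: (452.2+430.1)/2 × 1 = 441.15
  [10→11.5]: (430.1+396.8)/2 × 1.5 = 620.175
  Sum = 4015.875 µg/L·hr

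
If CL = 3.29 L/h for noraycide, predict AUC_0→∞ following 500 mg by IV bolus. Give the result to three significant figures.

AUC = 152 mg/L·h

AUC_0→∞ = Dose_iv / CL
        = 500 / 3.29 = 151.976 mg/L·h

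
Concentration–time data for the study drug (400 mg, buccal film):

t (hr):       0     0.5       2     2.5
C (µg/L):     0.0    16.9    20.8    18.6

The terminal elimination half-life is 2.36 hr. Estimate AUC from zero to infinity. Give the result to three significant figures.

AUC = 106 µg/L·hr

Trapezoidal AUC_0→2.5:
  [0→0.5]: (0.0+16.9)/2 × 0.5 = 4.225
  [0.5→2]: (16.9+20.8)/2 × 1.5 = 28.275
  [2→2.5]: (20.8+18.6)/2 × 0.5 = 9.85
  Sum = 42.35 µg/L·hr
k_e = ln2 / t½ = 0.693147 / 2.36 = 0.2937 hr^-1
Extrapolated tail: C_last / k_e = 18.6 / 0.2937 = 63.330
AUC_0→∞ = 42.35 + 63.330 = 105.68 µg/L·hr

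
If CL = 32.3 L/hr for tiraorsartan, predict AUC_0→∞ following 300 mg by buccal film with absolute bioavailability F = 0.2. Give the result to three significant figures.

AUC = 1.86 mg/L·hr

AUC_0→∞ = F × Dose / CL
        = 0.2 × 300 / 32.3 = 1.85759 mg/L·hr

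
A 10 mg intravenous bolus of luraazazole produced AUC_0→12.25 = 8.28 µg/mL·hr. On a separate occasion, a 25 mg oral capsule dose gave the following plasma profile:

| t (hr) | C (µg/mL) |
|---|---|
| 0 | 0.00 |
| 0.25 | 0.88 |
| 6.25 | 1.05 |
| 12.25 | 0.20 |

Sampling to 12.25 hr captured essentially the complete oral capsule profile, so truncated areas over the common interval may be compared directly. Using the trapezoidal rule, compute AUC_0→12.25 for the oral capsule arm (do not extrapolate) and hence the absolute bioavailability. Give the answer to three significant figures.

F = 0.466

Trapezoidal AUC_0→12.25 (oral capsule):
  [0→0.25]: (0.00+0.88)/2 × 0.25 = 0.11
  [0.25→6.25]: (0.88+1.05)/2 × 6 = 5.79
  [6.25→12.25]: (1.05+0.20)/2 × 6 = 3.75
  Sum = 9.65 µg/mL·hr
F = (AUC_ev/D_ev)/(AUC_iv/D_iv) = (9.65/25)/(8.28/10) = 0.386/0.828 = 0.4662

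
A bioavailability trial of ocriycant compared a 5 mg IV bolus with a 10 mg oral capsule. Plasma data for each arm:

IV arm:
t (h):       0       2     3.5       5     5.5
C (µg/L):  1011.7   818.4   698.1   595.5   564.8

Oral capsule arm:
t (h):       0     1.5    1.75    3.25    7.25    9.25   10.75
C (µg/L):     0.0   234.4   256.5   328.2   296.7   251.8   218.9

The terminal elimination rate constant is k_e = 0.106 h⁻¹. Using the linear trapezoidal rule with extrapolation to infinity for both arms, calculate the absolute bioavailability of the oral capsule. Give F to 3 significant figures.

F = 0.256

Trapezoidal AUC_0→5.5 (IV):
  [0→2]: (1011.7+818.4)/2 × 2 = 1830.1
  [2→3.5]: (818.4+698.1)/2 × 1.5 = 1137.375
  [3.5→5]: (698.1+595.5)/2 × 1.5 = 970.2
  [5→5.5]: (595.5+564.8)/2 × 0.5 = 290.075
  Sum = 4227.75 µg/L·h
IV tail: 564.8/0.106 = 5328.302; AUC_iv,0→∞ = 4227.75 + 5328.302 = 9556.052 µg/L·h
Trapezoidal AUC_0→10.75 (oral capsule):
  [0→1.5]: (0.0+234.4)/2 × 1.5 = 175.8
  [1.5→1.75]: (234.4+256.5)/2 × 0.25 = 61.3625
  [1.75→3.25]: (256.5+328.2)/2 × 1.5 = 438.525
  [3.25→7.25]: (328.2+296.7)/2 × 4 = 1249.8
  [7.25→9.25]: (296.7+251.8)/2 × 2 = 548.5
  [9.25→10.75]: (251.8+218.9)/2 × 1.5 = 353.025
  Sum = 2827.0125 µg/L·h
oral capsule tail: 218.9/0.106 = 2065.094; AUC_ev,0→∞ = 2827.0125 + 2065.094 = 4892.1065 µg/L·h
F = (AUC_ev/D_ev)/(AUC_iv/D_iv) = (4892.1065/10)/(9556.052/5) = 489.21065/1911.2104 = 0.2560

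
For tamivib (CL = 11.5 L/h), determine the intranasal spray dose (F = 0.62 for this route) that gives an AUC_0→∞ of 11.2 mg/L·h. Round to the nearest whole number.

Dose = 208 mg

Dose = CL × AUC_0→∞ / F
     = 11.5 × 11.2 / 0.62 = 207.742 mg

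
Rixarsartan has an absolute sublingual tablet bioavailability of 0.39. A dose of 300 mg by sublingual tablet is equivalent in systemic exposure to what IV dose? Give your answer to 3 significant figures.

D_iv = 117 mg

Systemic exposure from an extravascular dose = F × D_ev, so the equivalent IV dose is F × D_ev.
D_iv = F × D_ev = 0.39 × 300 = 117 mg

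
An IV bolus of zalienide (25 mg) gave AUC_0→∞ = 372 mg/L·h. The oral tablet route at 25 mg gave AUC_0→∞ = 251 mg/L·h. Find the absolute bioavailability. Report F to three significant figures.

F = (AUC_ev / D_ev) / (AUC_iv / D_iv)
  = (251/25) / (372/25)
  = 10.04 / 14.88 = 0.6747

F = 0.675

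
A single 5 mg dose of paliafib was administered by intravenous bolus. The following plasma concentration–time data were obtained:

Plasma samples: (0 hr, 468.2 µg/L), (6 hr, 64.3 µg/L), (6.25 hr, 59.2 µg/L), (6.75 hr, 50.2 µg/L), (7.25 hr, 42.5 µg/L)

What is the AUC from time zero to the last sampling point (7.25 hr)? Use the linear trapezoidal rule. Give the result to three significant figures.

Trapezoidal AUC_0→7.25:
  [0→6]: (468.2+64.3)/2 × 6 = 1597.5
  [6→6.25]: (64.3+59.2)/2 × 0.25 = 15.4375
  [6.25→6.75]: (59.2+50.2)/2 × 0.5 = 27.35
  [6.75→7.25]: (50.2+42.5)/2 × 0.5 = 23.175
  Sum = 1663.4625 µg/L·hr

AUC = 1660 µg/L·hr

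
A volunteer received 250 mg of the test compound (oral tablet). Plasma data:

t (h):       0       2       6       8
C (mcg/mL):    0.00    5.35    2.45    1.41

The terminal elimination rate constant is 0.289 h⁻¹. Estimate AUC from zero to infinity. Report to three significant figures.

AUC = 29.7 mcg/mL·h

Trapezoidal AUC_0→8:
  [0→2]: (0.00+5.35)/2 × 2 = 5.35
  [2→6]: (5.35+2.45)/2 × 4 = 15.6
  [6→8]: (2.45+1.41)/2 × 2 = 3.86
  Sum = 24.81 mcg/mL·h
Extrapolated tail: C_last / k_e = 1.41 / 0.289 = 4.879
AUC_0→∞ = 24.81 + 4.879 = 29.689 mcg/mL·h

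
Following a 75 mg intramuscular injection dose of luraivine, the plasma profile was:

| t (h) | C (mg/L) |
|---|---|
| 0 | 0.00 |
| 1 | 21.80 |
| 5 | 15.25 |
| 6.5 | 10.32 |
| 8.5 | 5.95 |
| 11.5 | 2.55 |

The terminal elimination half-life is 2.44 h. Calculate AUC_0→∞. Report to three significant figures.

AUC = 142 mg/L·h

Trapezoidal AUC_0→11.5:
  [0→1]: (0.00+21.80)/2 × 1 = 10.9
  [1→5]: (21.80+15.25)/2 × 4 = 74.1
  [5→6.5]: (15.25+10.32)/2 × 1.5 = 19.1775
  [6.5→8.5]: (10.32+5.95)/2 × 2 = 16.27
  [8.5→11.5]: (5.95+2.55)/2 × 3 = 12.75
  Sum = 133.1975 mg/L·h
k_e = ln2 / t½ = 0.693147 / 2.44 = 0.2841 h^-1
Extrapolated tail: C_last / k_e = 2.55 / 0.2841 = 8.976
AUC_0→∞ = 133.1975 + 8.976 = 142.1735 mg/L·h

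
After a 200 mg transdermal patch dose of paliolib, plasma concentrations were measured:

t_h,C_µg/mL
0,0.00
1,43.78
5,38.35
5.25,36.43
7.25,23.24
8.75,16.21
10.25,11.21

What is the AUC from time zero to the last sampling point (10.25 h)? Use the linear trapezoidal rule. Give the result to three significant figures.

AUC = 305 µg/mL·h

Trapezoidal AUC_0→10.25:
  [0→1]: (0.00+43.78)/2 × 1 = 21.89
  [1→5]: (43.78+38.35)/2 × 4 = 164.26
  [5→5.25]: (38.35+36.43)/2 × 0.25 = 9.3475
  [5.25→7.25]: (36.43+23.24)/2 × 2 = 59.67
  [7.25→8.75]: (23.24+16.21)/2 × 1.5 = 29.5875
  [8.75→10.25]: (16.21+11.21)/2 × 1.5 = 20.565
  Sum = 305.32 µg/mL·h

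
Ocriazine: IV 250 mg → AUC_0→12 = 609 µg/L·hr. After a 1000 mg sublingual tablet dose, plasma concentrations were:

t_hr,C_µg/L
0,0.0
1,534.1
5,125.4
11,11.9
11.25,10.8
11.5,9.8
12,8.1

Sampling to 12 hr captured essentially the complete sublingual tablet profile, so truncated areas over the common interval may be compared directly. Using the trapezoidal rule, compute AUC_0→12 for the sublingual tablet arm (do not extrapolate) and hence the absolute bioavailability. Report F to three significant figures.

Trapezoidal AUC_0→12 (sublingual tablet):
  [0→1]: (0.0+534.1)/2 × 1 = 267.05
  [1→5]: (534.1+125.4)/2 × 4 = 1319.0
  [5→11]: (125.4+11.9)/2 × 6 = 411.9
  [11→11.25]: (11.9+10.8)/2 × 0.25 = 2.8375
  [11.25→11.5]: (10.8+9.8)/2 × 0.25 = 2.575
  [11.5→12]: (9.8+8.1)/2 × 0.5 = 4.475
  Sum = 2007.8375 µg/L·hr
F = (AUC_ev/D_ev)/(AUC_iv/D_iv) = (2007.8375/1000)/(609/250) = 2.0078375/2.436 = 0.8242

F = 0.824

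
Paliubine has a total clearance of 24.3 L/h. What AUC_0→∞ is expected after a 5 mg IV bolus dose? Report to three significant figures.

AUC_0→∞ = Dose_iv / CL
        = 5 / 24.3 = 0.205761 mg/L·h

AUC = 0.206 mg/L·h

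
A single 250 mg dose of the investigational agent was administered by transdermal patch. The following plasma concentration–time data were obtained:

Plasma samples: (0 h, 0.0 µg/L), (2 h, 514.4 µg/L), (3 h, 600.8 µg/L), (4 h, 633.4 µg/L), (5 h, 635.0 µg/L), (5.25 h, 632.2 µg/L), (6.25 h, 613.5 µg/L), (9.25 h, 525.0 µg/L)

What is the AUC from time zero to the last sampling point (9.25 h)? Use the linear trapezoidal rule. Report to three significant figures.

Trapezoidal AUC_0→9.25:
  [0→2]: (0.0+514.4)/2 × 2 = 514.4
  [2→3]: (514.4+600.8)/2 × 1 = 557.6
  [3→4]: (600.8+633.4)/2 × 1 = 617.1
  [4→5]: (633.4+635.0)/2 × 1 = 634.2
  [5→5.25]: (635.0+632.2)/2 × 0.25 = 158.4
  [5.25→6.25]: (632.2+613.5)/2 × 1 = 622.85
  [6.25→9.25]: (613.5+525.0)/2 × 3 = 1707.75
  Sum = 4812.3 µg/L·h

AUC = 4810 µg/L·h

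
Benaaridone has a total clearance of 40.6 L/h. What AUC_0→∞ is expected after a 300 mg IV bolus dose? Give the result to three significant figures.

AUC = 7.39 mg/L·h

AUC_0→∞ = Dose_iv / CL
        = 300 / 40.6 = 7.38916 mg/L·h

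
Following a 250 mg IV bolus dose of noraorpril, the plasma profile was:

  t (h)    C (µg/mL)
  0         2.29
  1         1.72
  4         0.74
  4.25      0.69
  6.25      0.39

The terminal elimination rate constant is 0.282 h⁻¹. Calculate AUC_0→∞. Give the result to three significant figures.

AUC = 8.34 µg/mL·h

Trapezoidal AUC_0→6.25:
  [0→1]: (2.29+1.72)/2 × 1 = 2.005
  [1→4]: (1.72+0.74)/2 × 3 = 3.69
  [4→4.25]: (0.74+0.69)/2 × 0.25 = 0.17875
  [4.25→6.25]: (0.69+0.39)/2 × 2 = 1.08
  Sum = 6.95375 µg/mL·h
Extrapolated tail: C_last / k_e = 0.39 / 0.282 = 1.383
AUC_0→∞ = 6.95375 + 1.383 = 8.33675 µg/mL·h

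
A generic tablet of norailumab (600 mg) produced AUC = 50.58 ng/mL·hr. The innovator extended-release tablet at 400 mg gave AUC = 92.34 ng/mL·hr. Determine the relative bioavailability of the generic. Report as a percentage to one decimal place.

F_rel = (AUC_test/D_test) / (AUC_ref/D_ref)
      = (50.58/600) / (92.34/400)
      = 0.0843 / 0.23085 = 0.3652 = 36.52%

F_rel = 36.5%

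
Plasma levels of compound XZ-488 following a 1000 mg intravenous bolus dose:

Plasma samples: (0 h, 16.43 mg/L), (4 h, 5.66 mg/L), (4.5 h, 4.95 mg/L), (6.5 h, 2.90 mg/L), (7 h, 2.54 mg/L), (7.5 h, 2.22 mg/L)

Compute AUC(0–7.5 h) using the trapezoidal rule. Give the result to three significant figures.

AUC = 57.2 mg/L·h

Trapezoidal AUC_0→7.5:
  [0→4]: (16.43+5.66)/2 × 4 = 44.18
  [4→4.5]: (5.66+4.95)/2 × 0.5 = 2.6525
  [4.5→6.5]: (4.95+2.90)/2 × 2 = 7.85
  [6.5→7]: (2.90+2.54)/2 × 0.5 = 1.36
  [7→7.5]: (2.54+2.22)/2 × 0.5 = 1.19
  Sum = 57.2325 mg/L·h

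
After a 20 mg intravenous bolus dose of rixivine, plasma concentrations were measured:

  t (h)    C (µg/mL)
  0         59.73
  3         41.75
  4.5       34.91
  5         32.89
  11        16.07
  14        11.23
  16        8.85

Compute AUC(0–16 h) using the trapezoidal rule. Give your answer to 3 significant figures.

Trapezoidal AUC_0→16:
  [0→3]: (59.73+41.75)/2 × 3 = 152.22
  [3→4.5]: (41.75+34.91)/2 × 1.5 = 57.495
  [4.5→5]: (34.91+32.89)/2 × 0.5 = 16.95
  [5→11]: (32.89+16.07)/2 × 6 = 146.88
  [11→14]: (16.07+11.23)/2 × 3 = 40.95
  [14→16]: (11.23+8.85)/2 × 2 = 20.08
  Sum = 434.575 µg/mL·h

AUC = 435 µg/mL·h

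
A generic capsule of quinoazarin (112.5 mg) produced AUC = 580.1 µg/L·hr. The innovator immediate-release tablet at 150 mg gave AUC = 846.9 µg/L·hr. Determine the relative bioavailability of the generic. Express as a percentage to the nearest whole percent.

F_rel = (AUC_test/D_test) / (AUC_ref/D_ref)
      = (580.1/112.5) / (846.9/150)
      = 5.15644 / 5.646 = 0.9133 = 91.33%

F_rel = 91%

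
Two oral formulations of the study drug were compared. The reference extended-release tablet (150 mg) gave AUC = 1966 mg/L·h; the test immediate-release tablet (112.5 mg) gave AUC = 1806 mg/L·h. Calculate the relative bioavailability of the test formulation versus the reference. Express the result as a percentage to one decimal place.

F_rel = (AUC_test/D_test) / (AUC_ref/D_ref)
      = (1806/112.5) / (1966/150)
      = 16.0533 / 13.1067 = 1.2248 = 122.48%

F_rel = 122.5%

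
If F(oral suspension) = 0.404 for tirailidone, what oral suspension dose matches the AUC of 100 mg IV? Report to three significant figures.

D_oral = 248 mg

For equal systemic exposure: F × D_ev = D_iv
D_ev = D_iv / F = 100 / 0.404 = 247.525 mg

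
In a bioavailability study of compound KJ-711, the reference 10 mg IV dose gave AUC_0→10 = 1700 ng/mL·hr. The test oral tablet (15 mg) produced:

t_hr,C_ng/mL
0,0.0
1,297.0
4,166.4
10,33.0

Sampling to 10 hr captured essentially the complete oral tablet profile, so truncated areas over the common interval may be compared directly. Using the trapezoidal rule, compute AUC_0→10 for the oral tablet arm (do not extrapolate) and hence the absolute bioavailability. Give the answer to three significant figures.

Trapezoidal AUC_0→10 (oral tablet):
  [0→1]: (0.0+297.0)/2 × 1 = 148.5
  [1→4]: (297.0+166.4)/2 × 3 = 695.1
  [4→10]: (166.4+33.0)/2 × 6 = 598.2
  Sum = 1441.8 ng/mL·hr
F = (AUC_ev/D_ev)/(AUC_iv/D_iv) = (1441.8/15)/(1700/10) = 96.12/170 = 0.5654

F = 0.565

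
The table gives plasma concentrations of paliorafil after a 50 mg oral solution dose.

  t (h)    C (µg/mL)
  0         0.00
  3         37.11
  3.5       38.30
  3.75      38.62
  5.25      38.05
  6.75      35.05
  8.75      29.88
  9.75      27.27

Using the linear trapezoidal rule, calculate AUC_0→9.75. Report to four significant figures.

AUC = 290.0 µg/mL·h

Trapezoidal AUC_0→9.75:
  [0→3]: (0.00+37.11)/2 × 3 = 55.665
  [3→3.5]: (37.11+38.30)/2 × 0.5 = 18.8525
  [3.5→3.75]: (38.30+38.62)/2 × 0.25 = 9.615
  [3.75→5.25]: (38.62+38.05)/2 × 1.5 = 57.5025
  [5.25→6.75]: (38.05+35.05)/2 × 1.5 = 54.825
  [6.75→8.75]: (35.05+29.88)/2 × 2 = 64.93
  [8.75→9.75]: (29.88+27.27)/2 × 1 = 28.575
  Sum = 289.965 µg/mL·h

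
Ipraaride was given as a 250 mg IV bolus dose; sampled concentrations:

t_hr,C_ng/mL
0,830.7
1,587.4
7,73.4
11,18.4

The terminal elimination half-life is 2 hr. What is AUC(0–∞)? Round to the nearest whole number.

AUC = 2928 ng/mL·hr

Trapezoidal AUC_0→11:
  [0→1]: (830.7+587.4)/2 × 1 = 709.05
  [1→7]: (587.4+73.4)/2 × 6 = 1982.4
  [7→11]: (73.4+18.4)/2 × 4 = 183.6
  Sum = 2875.05 ng/mL·hr
k_e = ln2 / t½ = 0.693147 / 2 = 0.3466 hr^-1
Extrapolated tail: C_last / k_e = 18.4 / 0.3466 = 53.087
AUC_0→∞ = 2875.05 + 53.087 = 2928.137 ng/mL·hr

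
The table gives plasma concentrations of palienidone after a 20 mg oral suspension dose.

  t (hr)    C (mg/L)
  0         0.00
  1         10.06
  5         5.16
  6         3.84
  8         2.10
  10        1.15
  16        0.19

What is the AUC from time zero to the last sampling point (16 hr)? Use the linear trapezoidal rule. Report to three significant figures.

Trapezoidal AUC_0→16:
  [0→1]: (0.00+10.06)/2 × 1 = 5.03
  [1→5]: (10.06+5.16)/2 × 4 = 30.44
  [5→6]: (5.16+3.84)/2 × 1 = 4.5
  [6→8]: (3.84+2.10)/2 × 2 = 5.94
  [8→10]: (2.10+1.15)/2 × 2 = 3.25
  [10→16]: (1.15+0.19)/2 × 6 = 4.02
  Sum = 53.18 mg/L·hr

AUC = 53.2 mg/L·hr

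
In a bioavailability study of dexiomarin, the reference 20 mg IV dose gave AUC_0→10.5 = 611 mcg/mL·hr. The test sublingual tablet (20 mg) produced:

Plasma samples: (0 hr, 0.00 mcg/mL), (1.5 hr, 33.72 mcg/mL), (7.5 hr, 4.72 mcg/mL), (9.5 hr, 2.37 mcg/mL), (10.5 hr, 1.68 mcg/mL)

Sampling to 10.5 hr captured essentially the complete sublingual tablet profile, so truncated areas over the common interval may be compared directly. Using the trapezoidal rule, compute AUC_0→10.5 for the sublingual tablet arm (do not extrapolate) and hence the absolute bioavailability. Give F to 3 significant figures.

F = 0.245

Trapezoidal AUC_0→10.5 (sublingual tablet):
  [0→1.5]: (0.00+33.72)/2 × 1.5 = 25.29
  [1.5→7.5]: (33.72+4.72)/2 × 6 = 115.32
  [7.5→9.5]: (4.72+2.37)/2 × 2 = 7.09
  [9.5→10.5]: (2.37+1.68)/2 × 1 = 2.025
  Sum = 149.725 mcg/mL·hr
F = (AUC_ev/D_ev)/(AUC_iv/D_iv) = (149.725/20)/(611/20) = 7.48625/30.55 = 0.2450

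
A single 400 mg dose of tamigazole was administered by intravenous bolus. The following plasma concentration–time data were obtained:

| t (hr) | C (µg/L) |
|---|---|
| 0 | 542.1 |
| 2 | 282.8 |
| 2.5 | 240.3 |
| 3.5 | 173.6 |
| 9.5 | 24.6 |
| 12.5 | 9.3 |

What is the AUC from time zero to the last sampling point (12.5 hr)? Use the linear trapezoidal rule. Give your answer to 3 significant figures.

AUC = 1810 µg/L·hr

Trapezoidal AUC_0→12.5:
  [0→2]: (542.1+282.8)/2 × 2 = 824.9
  [2→2.5]: (282.8+240.3)/2 × 0.5 = 130.775
  [2.5→3.5]: (240.3+173.6)/2 × 1 = 206.95
  [3.5→9.5]: (173.6+24.6)/2 × 6 = 594.6
  [9.5→12.5]: (24.6+9.3)/2 × 3 = 50.85
  Sum = 1808.075 µg/L·hr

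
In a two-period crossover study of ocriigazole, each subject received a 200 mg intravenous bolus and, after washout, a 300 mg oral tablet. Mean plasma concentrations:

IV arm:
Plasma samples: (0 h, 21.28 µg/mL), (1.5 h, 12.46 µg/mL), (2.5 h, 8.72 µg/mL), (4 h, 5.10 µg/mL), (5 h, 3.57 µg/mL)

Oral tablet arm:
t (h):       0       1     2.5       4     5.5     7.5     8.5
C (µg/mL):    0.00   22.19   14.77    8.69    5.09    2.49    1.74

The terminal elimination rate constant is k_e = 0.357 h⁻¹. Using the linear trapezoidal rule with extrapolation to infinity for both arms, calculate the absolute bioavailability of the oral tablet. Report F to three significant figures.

F = 0.895

Trapezoidal AUC_0→5 (IV):
  [0→1.5]: (21.28+12.46)/2 × 1.5 = 25.305
  [1.5→2.5]: (12.46+8.72)/2 × 1 = 10.59
  [2.5→4]: (8.72+5.10)/2 × 1.5 = 10.365
  [4→5]: (5.10+3.57)/2 × 1 = 4.335
  Sum = 50.595 µg/mL·h
IV tail: 3.57/0.357 = 10.000; AUC_iv,0→∞ = 50.595 + 10.000 = 60.595 µg/mL·h
Trapezoidal AUC_0→8.5 (oral tablet):
  [0→1]: (0.00+22.19)/2 × 1 = 11.095
  [1→2.5]: (22.19+14.77)/2 × 1.5 = 27.72
  [2.5→4]: (14.77+8.69)/2 × 1.5 = 17.595
  [4→5.5]: (8.69+5.09)/2 × 1.5 = 10.335
  [5.5→7.5]: (5.09+2.49)/2 × 2 = 7.58
  [7.5→8.5]: (2.49+1.74)/2 × 1 = 2.115
  Sum = 76.44 µg/mL·h
oral tablet tail: 1.74/0.357 = 4.874; AUC_ev,0→∞ = 76.44 + 4.874 = 81.314 µg/mL·h
F = (AUC_ev/D_ev)/(AUC_iv/D_iv) = (81.314/300)/(60.595/200) = 0.271047/0.302975 = 0.8946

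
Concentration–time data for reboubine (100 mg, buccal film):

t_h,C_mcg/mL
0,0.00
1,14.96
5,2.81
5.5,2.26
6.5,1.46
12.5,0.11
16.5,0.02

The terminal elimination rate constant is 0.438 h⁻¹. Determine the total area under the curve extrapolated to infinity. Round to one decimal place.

AUC = 51.2 mcg/mL·h

Trapezoidal AUC_0→16.5:
  [0→1]: (0.00+14.96)/2 × 1 = 7.48
  [1→5]: (14.96+2.81)/2 × 4 = 35.54
  [5→5.5]: (2.81+2.26)/2 × 0.5 = 1.2675
  [5.5→6.5]: (2.26+1.46)/2 × 1 = 1.86
  [6.5→12.5]: (1.46+0.11)/2 × 6 = 4.71
  [12.5→16.5]: (0.11+0.02)/2 × 4 = 0.26
  Sum = 51.1175 mcg/mL·h
Extrapolated tail: C_last / k_e = 0.02 / 0.438 = 0.046
AUC_0→∞ = 51.1175 + 0.046 = 51.1635 mcg/mL·h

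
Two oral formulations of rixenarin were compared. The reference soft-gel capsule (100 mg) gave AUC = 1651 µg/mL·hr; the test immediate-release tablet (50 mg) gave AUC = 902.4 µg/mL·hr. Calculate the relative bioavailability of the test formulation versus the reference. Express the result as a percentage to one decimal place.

F_rel = (AUC_test/D_test) / (AUC_ref/D_ref)
      = (902.4/50) / (1651/100)
      = 18.048 / 16.51 = 1.0932 = 109.32%

F_rel = 109.3%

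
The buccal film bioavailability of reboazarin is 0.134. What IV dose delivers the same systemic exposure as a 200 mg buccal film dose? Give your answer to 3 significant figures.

D_iv = 26.8 mg

Systemic exposure from an extravascular dose = F × D_ev, so the equivalent IV dose is F × D_ev.
D_iv = F × D_ev = 0.134 × 200 = 26.8 mg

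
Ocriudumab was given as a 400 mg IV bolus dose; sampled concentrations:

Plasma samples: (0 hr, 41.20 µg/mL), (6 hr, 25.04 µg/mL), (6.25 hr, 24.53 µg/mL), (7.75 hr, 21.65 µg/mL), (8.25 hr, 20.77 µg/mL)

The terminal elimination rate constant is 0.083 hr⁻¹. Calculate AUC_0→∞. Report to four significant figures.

Trapezoidal AUC_0→8.25:
  [0→6]: (41.20+25.04)/2 × 6 = 198.72
  [6→6.25]: (25.04+24.53)/2 × 0.25 = 6.19625
  [6.25→7.75]: (24.53+21.65)/2 × 1.5 = 34.635
  [7.75→8.25]: (21.65+20.77)/2 × 0.5 = 10.605
  Sum = 250.15625 µg/mL·hr
Extrapolated tail: C_last / k_e = 20.77 / 0.083 = 250.241
AUC_0→∞ = 250.15625 + 250.241 = 500.39725 µg/mL·hr

AUC = 500.4 µg/mL·hr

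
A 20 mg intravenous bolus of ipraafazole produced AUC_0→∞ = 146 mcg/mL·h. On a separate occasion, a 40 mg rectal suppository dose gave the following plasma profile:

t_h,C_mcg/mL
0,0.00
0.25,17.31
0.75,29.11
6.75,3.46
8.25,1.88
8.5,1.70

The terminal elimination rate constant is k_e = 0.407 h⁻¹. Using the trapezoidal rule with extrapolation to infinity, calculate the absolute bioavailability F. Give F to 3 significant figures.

Trapezoidal AUC_0→8.5 (rectal suppository):
  [0→0.25]: (0.00+17.31)/2 × 0.25 = 2.16375
  [0.25→0.75]: (17.31+29.11)/2 × 0.5 = 11.605
  [0.75→6.75]: (29.11+3.46)/2 × 6 = 97.71
  [6.75→8.25]: (3.46+1.88)/2 × 1.5 = 4.005
  [8.25→8.5]: (1.88+1.70)/2 × 0.25 = 0.4475
  Sum = 115.93125 mcg/mL·h
Tail: C_last/k_e = 1.70/0.407 = 4.177
AUC_0→∞ (rectal suppository) = 115.93125 + 4.177 = 120.10825 mcg/mL·h
F = (AUC_ev/D_ev)/(AUC_iv/D_iv) = (120.10825/40)/(146/20) = 3.00271/7.3 = 0.4113

F = 0.411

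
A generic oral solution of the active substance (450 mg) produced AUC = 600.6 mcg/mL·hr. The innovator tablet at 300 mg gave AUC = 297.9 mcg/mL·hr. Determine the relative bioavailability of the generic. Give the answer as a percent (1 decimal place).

F_rel = 134.4%

F_rel = (AUC_test/D_test) / (AUC_ref/D_ref)
      = (600.6/450) / (297.9/300)
      = 1.33467 / 0.993 = 1.3441 = 134.41%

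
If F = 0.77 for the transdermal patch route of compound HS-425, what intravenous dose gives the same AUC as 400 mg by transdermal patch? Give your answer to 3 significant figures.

D_iv = 308 mg

Systemic exposure from an extravascular dose = F × D_ev, so the equivalent IV dose is F × D_ev.
D_iv = F × D_ev = 0.77 × 400 = 308 mg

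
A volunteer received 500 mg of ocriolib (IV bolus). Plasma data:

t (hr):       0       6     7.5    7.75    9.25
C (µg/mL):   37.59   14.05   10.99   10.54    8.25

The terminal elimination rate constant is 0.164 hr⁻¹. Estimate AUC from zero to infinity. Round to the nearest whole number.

Trapezoidal AUC_0→9.25:
  [0→6]: (37.59+14.05)/2 × 6 = 154.92
  [6→7.5]: (14.05+10.99)/2 × 1.5 = 18.78
  [7.5→7.75]: (10.99+10.54)/2 × 0.25 = 2.69125
  [7.75→9.25]: (10.54+8.25)/2 × 1.5 = 14.0925
  Sum = 190.48375 µg/mL·hr
Extrapolated tail: C_last / k_e = 8.25 / 0.164 = 50.305
AUC_0→∞ = 190.48375 + 50.305 = 240.78875 µg/mL·hr

AUC = 241 µg/mL·hr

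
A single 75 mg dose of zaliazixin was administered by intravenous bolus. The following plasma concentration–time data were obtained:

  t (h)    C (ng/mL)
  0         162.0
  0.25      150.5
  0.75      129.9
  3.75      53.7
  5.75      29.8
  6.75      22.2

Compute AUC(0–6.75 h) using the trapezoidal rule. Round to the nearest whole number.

Trapezoidal AUC_0→6.75:
  [0→0.25]: (162.0+150.5)/2 × 0.25 = 39.0625
  [0.25→0.75]: (150.5+129.9)/2 × 0.5 = 70.1
  [0.75→3.75]: (129.9+53.7)/2 × 3 = 275.4
  [3.75→5.75]: (53.7+29.8)/2 × 2 = 83.5
  [5.75→6.75]: (29.8+22.2)/2 × 1 = 26.0
  Sum = 494.0625 ng/mL·h

AUC = 494 ng/mL·h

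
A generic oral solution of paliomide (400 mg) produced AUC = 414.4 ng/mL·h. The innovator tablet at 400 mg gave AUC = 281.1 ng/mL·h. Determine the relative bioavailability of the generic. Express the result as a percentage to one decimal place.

F_rel = 147.4%

F_rel = (AUC_test/D_test) / (AUC_ref/D_ref)
      = (414.4/400) / (281.1/400)
      = 1.036 / 0.70275 = 1.4742 = 147.42%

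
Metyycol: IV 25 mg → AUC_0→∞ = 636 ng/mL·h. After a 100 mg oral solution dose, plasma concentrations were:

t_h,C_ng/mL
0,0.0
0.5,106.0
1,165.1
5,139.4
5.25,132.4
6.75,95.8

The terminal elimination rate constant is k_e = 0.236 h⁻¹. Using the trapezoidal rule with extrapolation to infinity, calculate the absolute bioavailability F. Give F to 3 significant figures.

Trapezoidal AUC_0→6.75 (oral solution):
  [0→0.5]: (0.0+106.0)/2 × 0.5 = 26.5
  [0.5→1]: (106.0+165.1)/2 × 0.5 = 67.775
  [1→5]: (165.1+139.4)/2 × 4 = 609.0
  [5→5.25]: (139.4+132.4)/2 × 0.25 = 33.975
  [5.25→6.75]: (132.4+95.8)/2 × 1.5 = 171.15
  Sum = 908.4 ng/mL·h
Tail: C_last/k_e = 95.8/0.236 = 405.932
AUC_0→∞ (oral solution) = 908.4 + 405.932 = 1314.332 ng/mL·h
F = (AUC_ev/D_ev)/(AUC_iv/D_iv) = (1314.332/100)/(636/25) = 13.14332/25.44 = 0.5166

F = 0.517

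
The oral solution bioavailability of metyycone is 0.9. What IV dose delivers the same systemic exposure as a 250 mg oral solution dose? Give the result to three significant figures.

Systemic exposure from an extravascular dose = F × D_ev, so the equivalent IV dose is F × D_ev.
D_iv = F × D_ev = 0.9 × 250 = 225 mg

D_iv = 225 mg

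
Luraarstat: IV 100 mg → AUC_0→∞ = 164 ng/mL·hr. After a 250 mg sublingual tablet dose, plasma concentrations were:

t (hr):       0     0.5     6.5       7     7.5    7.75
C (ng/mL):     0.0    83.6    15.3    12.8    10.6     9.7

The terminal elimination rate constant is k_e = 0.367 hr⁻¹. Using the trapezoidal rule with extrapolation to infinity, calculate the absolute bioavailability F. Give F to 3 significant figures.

Trapezoidal AUC_0→7.75 (sublingual tablet):
  [0→0.5]: (0.0+83.6)/2 × 0.5 = 20.9
  [0.5→6.5]: (83.6+15.3)/2 × 6 = 296.7
  [6.5→7]: (15.3+12.8)/2 × 0.5 = 7.025
  [7→7.5]: (12.8+10.6)/2 × 0.5 = 5.85
  [7.5→7.75]: (10.6+9.7)/2 × 0.25 = 2.5375
  Sum = 333.0125 ng/mL·hr
Tail: C_last/k_e = 9.7/0.367 = 26.431
AUC_0→∞ (sublingual tablet) = 333.0125 + 26.431 = 359.4435 ng/mL·hr
F = (AUC_ev/D_ev)/(AUC_iv/D_iv) = (359.4435/250)/(164/100) = 1.437774/1.64 = 0.8767

F = 0.877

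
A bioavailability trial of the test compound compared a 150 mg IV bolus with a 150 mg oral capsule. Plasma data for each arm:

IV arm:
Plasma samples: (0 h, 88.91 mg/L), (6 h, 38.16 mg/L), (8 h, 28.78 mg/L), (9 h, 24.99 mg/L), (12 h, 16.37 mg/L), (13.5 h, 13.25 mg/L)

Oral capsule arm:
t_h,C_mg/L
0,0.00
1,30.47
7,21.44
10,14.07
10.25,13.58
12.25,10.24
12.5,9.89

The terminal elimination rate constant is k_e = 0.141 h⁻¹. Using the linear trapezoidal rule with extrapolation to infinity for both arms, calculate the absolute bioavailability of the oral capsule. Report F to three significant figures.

F = 0.496

Trapezoidal AUC_0→13.5 (IV):
  [0→6]: (88.91+38.16)/2 × 6 = 381.21
  [6→8]: (38.16+28.78)/2 × 2 = 66.94
  [8→9]: (28.78+24.99)/2 × 1 = 26.885
  [9→12]: (24.99+16.37)/2 × 3 = 62.04
  [12→13.5]: (16.37+13.25)/2 × 1.5 = 22.215
  Sum = 559.29 mg/L·h
IV tail: 13.25/0.141 = 93.972; AUC_iv,0→∞ = 559.29 + 93.972 = 653.262 mg/L·h
Trapezoidal AUC_0→12.5 (oral capsule):
  [0→1]: (0.00+30.47)/2 × 1 = 15.235
  [1→7]: (30.47+21.44)/2 × 6 = 155.73
  [7→10]: (21.44+14.07)/2 × 3 = 53.265
  [10→10.25]: (14.07+13.58)/2 × 0.25 = 3.45625
  [10.25→12.25]: (13.58+10.24)/2 × 2 = 23.82
  [12.25→12.5]: (10.24+9.89)/2 × 0.25 = 2.51625
  Sum = 254.0225 mg/L·h
oral capsule tail: 9.89/0.141 = 70.142; AUC_ev,0→∞ = 254.0225 + 70.142 = 324.1645 mg/L·h
F = (AUC_ev/D_ev)/(AUC_iv/D_iv) = (324.1645/150)/(653.262/150) = 2.1611/4.35508 = 0.4962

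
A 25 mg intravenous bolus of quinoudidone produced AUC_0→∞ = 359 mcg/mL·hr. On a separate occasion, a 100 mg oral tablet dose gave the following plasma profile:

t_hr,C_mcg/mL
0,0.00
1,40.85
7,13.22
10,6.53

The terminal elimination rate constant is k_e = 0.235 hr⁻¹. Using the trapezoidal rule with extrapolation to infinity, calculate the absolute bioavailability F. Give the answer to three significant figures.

Trapezoidal AUC_0→10 (oral tablet):
  [0→1]: (0.00+40.85)/2 × 1 = 20.425
  [1→7]: (40.85+13.22)/2 × 6 = 162.21
  [7→10]: (13.22+6.53)/2 × 3 = 29.625
  Sum = 212.26 mcg/mL·hr
Tail: C_last/k_e = 6.53/0.235 = 27.787
AUC_0→∞ (oral tablet) = 212.26 + 27.787 = 240.047 mcg/mL·hr
F = (AUC_ev/D_ev)/(AUC_iv/D_iv) = (240.047/100)/(359/25) = 2.40047/14.36 = 0.1672

F = 0.167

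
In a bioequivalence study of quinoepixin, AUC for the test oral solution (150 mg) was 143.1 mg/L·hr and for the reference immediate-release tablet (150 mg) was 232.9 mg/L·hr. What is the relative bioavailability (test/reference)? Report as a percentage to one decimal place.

F_rel = (AUC_test/D_test) / (AUC_ref/D_ref)
      = (143.1/150) / (232.9/150)
      = 0.954 / 1.55267 = 0.6144 = 61.44%

F_rel = 61.4%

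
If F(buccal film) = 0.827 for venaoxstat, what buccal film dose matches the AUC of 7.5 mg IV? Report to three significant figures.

For equal systemic exposure: F × D_ev = D_iv
D_ev = D_iv / F = 7.5 / 0.827 = 9.06892 mg

D_buccal = 9.07 mg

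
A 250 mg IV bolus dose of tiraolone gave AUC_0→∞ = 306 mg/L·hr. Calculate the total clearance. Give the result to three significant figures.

CL = Dose_iv / AUC_0→∞
   = 250 / 306 = 0.816993 L/hr

CL = 0.817 L/hr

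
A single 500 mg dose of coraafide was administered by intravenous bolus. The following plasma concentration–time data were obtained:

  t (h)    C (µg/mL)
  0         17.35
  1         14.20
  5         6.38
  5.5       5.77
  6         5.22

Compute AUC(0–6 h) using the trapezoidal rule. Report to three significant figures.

Trapezoidal AUC_0→6:
  [0→1]: (17.35+14.20)/2 × 1 = 15.775
  [1→5]: (14.20+6.38)/2 × 4 = 41.16
  [5→5.5]: (6.38+5.77)/2 × 0.5 = 3.0375
  [5.5→6]: (5.77+5.22)/2 × 0.5 = 2.7475
  Sum = 62.72 µg/mL·h

AUC = 62.7 µg/mL·h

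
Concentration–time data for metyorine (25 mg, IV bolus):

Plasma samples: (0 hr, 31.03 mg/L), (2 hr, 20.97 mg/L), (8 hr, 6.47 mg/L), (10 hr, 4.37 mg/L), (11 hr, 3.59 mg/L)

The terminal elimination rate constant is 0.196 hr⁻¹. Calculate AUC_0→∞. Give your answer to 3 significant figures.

Trapezoidal AUC_0→11:
  [0→2]: (31.03+20.97)/2 × 2 = 52.0
  [2→8]: (20.97+6.47)/2 × 6 = 82.32
  [8→10]: (6.47+4.37)/2 × 2 = 10.84
  [10→11]: (4.37+3.59)/2 × 1 = 3.98
  Sum = 149.14 mg/L·hr
Extrapolated tail: C_last / k_e = 3.59 / 0.196 = 18.316
AUC_0→∞ = 149.14 + 18.316 = 167.456 mg/L·hr

AUC = 167 mg/L·hr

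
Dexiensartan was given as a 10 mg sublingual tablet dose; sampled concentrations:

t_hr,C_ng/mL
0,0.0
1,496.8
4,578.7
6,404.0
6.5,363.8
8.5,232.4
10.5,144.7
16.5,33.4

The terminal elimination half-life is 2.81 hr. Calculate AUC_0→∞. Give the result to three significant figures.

AUC = 4680 ng/mL·hr

Trapezoidal AUC_0→16.5:
  [0→1]: (0.0+496.8)/2 × 1 = 248.4
  [1→4]: (496.8+578.7)/2 × 3 = 1613.25
  [4→6]: (578.7+404.0)/2 × 2 = 982.7
  [6→6.5]: (404.0+363.8)/2 × 0.5 = 191.95
  [6.5→8.5]: (363.8+232.4)/2 × 2 = 596.2
  [8.5→10.5]: (232.4+144.7)/2 × 2 = 377.1
  [10.5→16.5]: (144.7+33.4)/2 × 6 = 534.3
  Sum = 4543.9 ng/mL·hr
k_e = ln2 / t½ = 0.693147 / 2.81 = 0.2467 hr^-1
Extrapolated tail: C_last / k_e = 33.4 / 0.2467 = 135.387
AUC_0→∞ = 4543.9 + 135.387 = 4679.287 ng/mL·hr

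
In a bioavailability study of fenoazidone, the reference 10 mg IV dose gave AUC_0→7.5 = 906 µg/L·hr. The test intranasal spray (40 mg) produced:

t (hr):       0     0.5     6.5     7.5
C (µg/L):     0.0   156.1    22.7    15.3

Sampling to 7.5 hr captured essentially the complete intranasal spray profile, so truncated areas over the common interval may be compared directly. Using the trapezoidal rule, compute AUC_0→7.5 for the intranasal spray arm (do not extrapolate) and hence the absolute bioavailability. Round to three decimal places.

F = 0.164

Trapezoidal AUC_0→7.5 (intranasal spray):
  [0→0.5]: (0.0+156.1)/2 × 0.5 = 39.025
  [0.5→6.5]: (156.1+22.7)/2 × 6 = 536.4
  [6.5→7.5]: (22.7+15.3)/2 × 1 = 19.0
  Sum = 594.425 µg/L·hr
F = (AUC_ev/D_ev)/(AUC_iv/D_iv) = (594.425/40)/(906/10) = 14.860625/90.6 = 0.1640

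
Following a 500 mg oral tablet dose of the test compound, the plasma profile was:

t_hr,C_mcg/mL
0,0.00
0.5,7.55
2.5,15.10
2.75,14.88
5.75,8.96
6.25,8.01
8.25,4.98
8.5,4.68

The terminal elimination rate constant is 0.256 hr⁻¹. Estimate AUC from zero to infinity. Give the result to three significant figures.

AUC = 101 mcg/mL·hr

Trapezoidal AUC_0→8.5:
  [0→0.5]: (0.00+7.55)/2 × 0.5 = 1.8875
  [0.5→2.5]: (7.55+15.10)/2 × 2 = 22.65
  [2.5→2.75]: (15.10+14.88)/2 × 0.25 = 3.7475
  [2.75→5.75]: (14.88+8.96)/2 × 3 = 35.76
  [5.75→6.25]: (8.96+8.01)/2 × 0.5 = 4.2425
  [6.25→8.25]: (8.01+4.98)/2 × 2 = 12.99
  [8.25→8.5]: (4.98+4.68)/2 × 0.25 = 1.2075
  Sum = 82.485 mcg/mL·hr
Extrapolated tail: C_last / k_e = 4.68 / 0.256 = 18.281
AUC_0→∞ = 82.485 + 18.281 = 100.766 mcg/mL·hr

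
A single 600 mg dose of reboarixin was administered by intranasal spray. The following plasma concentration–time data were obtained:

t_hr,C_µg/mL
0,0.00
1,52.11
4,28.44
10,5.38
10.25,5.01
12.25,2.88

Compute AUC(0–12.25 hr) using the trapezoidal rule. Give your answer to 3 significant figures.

AUC = 258 µg/mL·hr

Trapezoidal AUC_0→12.25:
  [0→1]: (0.00+52.11)/2 × 1 = 26.055
  [1→4]: (52.11+28.44)/2 × 3 = 120.825
  [4→10]: (28.44+5.38)/2 × 6 = 101.46
  [10→10.25]: (5.38+5.01)/2 × 0.25 = 1.29875
  [10.25→12.25]: (5.01+2.88)/2 × 2 = 7.89
  Sum = 257.52875 µg/mL·hr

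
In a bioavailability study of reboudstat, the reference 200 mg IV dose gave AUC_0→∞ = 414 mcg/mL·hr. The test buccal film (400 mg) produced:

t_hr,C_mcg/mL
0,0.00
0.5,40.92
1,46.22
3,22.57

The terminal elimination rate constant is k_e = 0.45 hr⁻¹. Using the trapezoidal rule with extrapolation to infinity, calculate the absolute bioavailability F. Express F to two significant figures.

F = 0.18

Trapezoidal AUC_0→3 (buccal film):
  [0→0.5]: (0.00+40.92)/2 × 0.5 = 10.23
  [0.5→1]: (40.92+46.22)/2 × 0.5 = 21.785
  [1→3]: (46.22+22.57)/2 × 2 = 68.79
  Sum = 100.805 mcg/mL·hr
Tail: C_last/k_e = 22.57/0.45 = 50.156
AUC_0→∞ (buccal film) = 100.805 + 50.156 = 150.961 mcg/mL·hr
F = (AUC_ev/D_ev)/(AUC_iv/D_iv) = (150.961/400)/(414/200) = 0.3774025/2.07 = 0.1823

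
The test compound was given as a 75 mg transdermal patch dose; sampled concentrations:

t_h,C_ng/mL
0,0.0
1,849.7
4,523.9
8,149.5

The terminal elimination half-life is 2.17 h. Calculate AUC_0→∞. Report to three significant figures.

AUC = 4300 ng/mL·h

Trapezoidal AUC_0→8:
  [0→1]: (0.0+849.7)/2 × 1 = 424.85
  [1→4]: (849.7+523.9)/2 × 3 = 2060.4
  [4→8]: (523.9+149.5)/2 × 4 = 1346.8
  Sum = 3832.05 ng/mL·h
k_e = ln2 / t½ = 0.693147 / 2.17 = 0.3194 h^-1
Extrapolated tail: C_last / k_e = 149.5 / 0.3194 = 468.065
AUC_0→∞ = 3832.05 + 468.065 = 4300.115 ng/mL·h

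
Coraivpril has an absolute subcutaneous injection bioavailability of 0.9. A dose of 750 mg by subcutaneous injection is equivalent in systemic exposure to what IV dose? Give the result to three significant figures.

D_iv = 675 mg

Systemic exposure from an extravascular dose = F × D_ev, so the equivalent IV dose is F × D_ev.
D_iv = F × D_ev = 0.9 × 750 = 675 mg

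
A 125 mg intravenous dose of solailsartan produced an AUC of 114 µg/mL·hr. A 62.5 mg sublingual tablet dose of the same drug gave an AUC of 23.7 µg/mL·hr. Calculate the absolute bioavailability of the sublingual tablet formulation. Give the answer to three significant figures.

F = (AUC_ev / D_ev) / (AUC_iv / D_iv)
  = (23.7/62.5) / (114/125)
  = 0.3792 / 0.912 = 0.4158

F = 0.416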